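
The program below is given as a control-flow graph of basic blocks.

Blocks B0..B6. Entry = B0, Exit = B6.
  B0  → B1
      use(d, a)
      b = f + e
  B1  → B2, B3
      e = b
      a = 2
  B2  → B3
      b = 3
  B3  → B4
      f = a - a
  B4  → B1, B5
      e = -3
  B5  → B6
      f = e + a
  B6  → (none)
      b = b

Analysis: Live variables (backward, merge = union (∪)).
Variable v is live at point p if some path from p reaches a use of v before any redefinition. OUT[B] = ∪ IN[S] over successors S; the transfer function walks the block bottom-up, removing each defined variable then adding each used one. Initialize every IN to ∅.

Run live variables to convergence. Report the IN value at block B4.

Per-block solution:
  B0:   IN={a, d, e, f}   OUT={b}
  B1:   IN={b}   OUT={a, b}
  B2:   IN={a}   OUT={a, b}
  B3:   IN={a, b}   OUT={a, b}
  B4:   IN={a, b}   OUT={a, b, e}
  B5:   IN={a, b, e}   OUT={b}
  B6:   IN={b}   OUT={}

Merge at B4: OUT[B4] = IN[B1] ⊔ IN[B5] = {a, b, e}
Applying B4's transfer function to that OUT value gives IN[B4] (row B4 above).

Answer: {a, b}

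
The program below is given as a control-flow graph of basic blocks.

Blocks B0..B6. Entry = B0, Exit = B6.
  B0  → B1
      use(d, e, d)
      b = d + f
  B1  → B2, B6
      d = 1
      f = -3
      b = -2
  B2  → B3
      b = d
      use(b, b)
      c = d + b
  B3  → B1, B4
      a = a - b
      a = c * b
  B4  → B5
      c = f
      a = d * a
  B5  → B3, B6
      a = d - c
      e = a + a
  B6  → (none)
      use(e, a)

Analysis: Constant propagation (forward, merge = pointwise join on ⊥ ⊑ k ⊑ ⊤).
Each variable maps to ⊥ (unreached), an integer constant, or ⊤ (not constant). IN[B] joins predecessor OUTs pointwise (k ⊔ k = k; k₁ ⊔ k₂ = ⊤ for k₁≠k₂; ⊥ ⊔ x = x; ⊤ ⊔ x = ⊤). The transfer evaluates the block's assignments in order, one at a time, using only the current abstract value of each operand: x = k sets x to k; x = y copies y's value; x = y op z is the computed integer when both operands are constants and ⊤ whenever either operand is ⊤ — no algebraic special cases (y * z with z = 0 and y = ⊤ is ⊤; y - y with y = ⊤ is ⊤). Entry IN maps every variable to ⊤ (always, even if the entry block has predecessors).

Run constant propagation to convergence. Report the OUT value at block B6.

Answer: {a: ⊤, b: ⊤, c: ⊤, d: 1, e: ⊤, f: -3}

Derivation:
Converged values:
  B0:  IN=(all ⊤)  OUT=(all ⊤)
  B1:  IN=(all ⊤)  OUT={b:-2, d:1, f:-3; rest ⊤}
  B2:  IN={b:-2, d:1, f:-3; rest ⊤}  OUT={b:1, c:2, d:1, f:-3; rest ⊤}
  B3:  IN={b:1, d:1, f:-3; rest ⊤}  OUT={b:1, d:1, f:-3; rest ⊤}
  B4:  IN={b:1, d:1, f:-3; rest ⊤}  OUT={b:1, c:-3, d:1, f:-3; rest ⊤}
  B5:  IN={b:1, c:-3, d:1, f:-3; rest ⊤}  OUT={a:4, b:1, c:-3, d:1, e:8, f:-3; rest ⊤}
  B6:  IN={d:1, f:-3; rest ⊤}  OUT={d:1, f:-3; rest ⊤}

Merge at B6: IN[B6] = OUT[B1] ⊔ OUT[B5] = {a: ⊤, b: ⊤, c: ⊤, d: 1, e: ⊤, f: -3}
Applying B6's transfer function to that IN value gives OUT[B6] (row B6 above).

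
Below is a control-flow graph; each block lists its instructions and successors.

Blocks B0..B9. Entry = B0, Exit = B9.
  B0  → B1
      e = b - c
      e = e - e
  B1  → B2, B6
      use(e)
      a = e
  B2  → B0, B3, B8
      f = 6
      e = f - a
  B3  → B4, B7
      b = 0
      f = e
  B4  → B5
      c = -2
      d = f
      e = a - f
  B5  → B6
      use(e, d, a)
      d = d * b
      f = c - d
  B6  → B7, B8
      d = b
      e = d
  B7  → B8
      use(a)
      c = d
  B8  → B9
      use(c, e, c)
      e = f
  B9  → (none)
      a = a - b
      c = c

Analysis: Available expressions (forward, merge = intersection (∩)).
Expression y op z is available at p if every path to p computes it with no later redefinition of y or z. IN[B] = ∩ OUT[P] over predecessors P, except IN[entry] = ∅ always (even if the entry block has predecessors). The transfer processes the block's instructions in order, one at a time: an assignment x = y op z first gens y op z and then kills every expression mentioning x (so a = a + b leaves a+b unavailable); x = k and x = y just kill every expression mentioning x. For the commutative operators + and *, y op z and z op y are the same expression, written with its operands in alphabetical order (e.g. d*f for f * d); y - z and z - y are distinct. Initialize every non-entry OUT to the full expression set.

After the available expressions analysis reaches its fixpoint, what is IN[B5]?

Answer: {a-f}

Derivation:
Fixpoint table:
  B0: | IN={} | OUT={b-c}
  B1: | IN={b-c} | OUT={b-c}
  B2: | IN={b-c} | OUT={b-c, f-a}
  B3: | IN={b-c, f-a} | OUT={}
  B4: | IN={} | OUT={a-f}
  B5: | IN={a-f} | OUT={c-d}
  B6: | IN={} | OUT={}
  B7: | IN={} | OUT={}
  B8: | IN={} | OUT={}
  B9: | IN={} | OUT={}

Merge at B5: IN[B5] = OUT[B4] = {a-f}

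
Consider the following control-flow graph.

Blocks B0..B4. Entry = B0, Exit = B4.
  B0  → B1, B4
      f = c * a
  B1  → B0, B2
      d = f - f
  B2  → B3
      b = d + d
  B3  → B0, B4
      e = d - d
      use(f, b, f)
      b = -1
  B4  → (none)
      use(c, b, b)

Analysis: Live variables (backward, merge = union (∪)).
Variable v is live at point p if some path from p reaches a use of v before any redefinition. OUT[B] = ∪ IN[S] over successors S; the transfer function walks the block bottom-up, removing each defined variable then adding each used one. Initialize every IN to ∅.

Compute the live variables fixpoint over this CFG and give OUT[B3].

Answer: {a, b, c}

Trace:
Fixpoint table:
  B0:  IN={a, b, c}  OUT={a, b, c, f}
  B1:  IN={a, b, c, f}  OUT={a, b, c, d, f}
  B2:  IN={a, c, d, f}  OUT={a, b, c, d, f}
  B3:  IN={a, b, c, d, f}  OUT={a, b, c}
  B4:  IN={b, c}  OUT={}

Merge at B3: OUT[B3] = IN[B0] ⊔ IN[B4] = {a, b, c}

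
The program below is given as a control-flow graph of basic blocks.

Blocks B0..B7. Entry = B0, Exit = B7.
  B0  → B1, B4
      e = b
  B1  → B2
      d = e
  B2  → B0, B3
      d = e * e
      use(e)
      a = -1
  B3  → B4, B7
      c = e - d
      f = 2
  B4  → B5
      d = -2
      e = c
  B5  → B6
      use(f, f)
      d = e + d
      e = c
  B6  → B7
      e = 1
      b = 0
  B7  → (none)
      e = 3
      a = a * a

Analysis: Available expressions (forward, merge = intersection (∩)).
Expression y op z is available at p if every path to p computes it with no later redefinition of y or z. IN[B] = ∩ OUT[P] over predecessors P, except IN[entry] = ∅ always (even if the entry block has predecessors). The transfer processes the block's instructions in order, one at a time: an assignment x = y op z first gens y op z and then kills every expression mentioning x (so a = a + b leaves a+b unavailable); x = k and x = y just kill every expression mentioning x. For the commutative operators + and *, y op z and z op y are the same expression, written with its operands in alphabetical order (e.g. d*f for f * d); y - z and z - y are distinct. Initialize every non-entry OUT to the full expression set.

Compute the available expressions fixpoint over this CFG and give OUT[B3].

Per-block solution:
  B0:   IN={}   OUT={}
  B1:   IN={}   OUT={}
  B2:   IN={}   OUT={e*e}
  B3:   IN={e*e}   OUT={e*e, e-d}
  B4:   IN={}   OUT={}
  B5:   IN={}   OUT={}
  B6:   IN={}   OUT={}
  B7:   IN={}   OUT={}

Merge at B3: IN[B3] = OUT[B2] = {e*e}
Applying B3's transfer function to that IN value gives OUT[B3] (row B3 above).

Answer: {e*e, e-d}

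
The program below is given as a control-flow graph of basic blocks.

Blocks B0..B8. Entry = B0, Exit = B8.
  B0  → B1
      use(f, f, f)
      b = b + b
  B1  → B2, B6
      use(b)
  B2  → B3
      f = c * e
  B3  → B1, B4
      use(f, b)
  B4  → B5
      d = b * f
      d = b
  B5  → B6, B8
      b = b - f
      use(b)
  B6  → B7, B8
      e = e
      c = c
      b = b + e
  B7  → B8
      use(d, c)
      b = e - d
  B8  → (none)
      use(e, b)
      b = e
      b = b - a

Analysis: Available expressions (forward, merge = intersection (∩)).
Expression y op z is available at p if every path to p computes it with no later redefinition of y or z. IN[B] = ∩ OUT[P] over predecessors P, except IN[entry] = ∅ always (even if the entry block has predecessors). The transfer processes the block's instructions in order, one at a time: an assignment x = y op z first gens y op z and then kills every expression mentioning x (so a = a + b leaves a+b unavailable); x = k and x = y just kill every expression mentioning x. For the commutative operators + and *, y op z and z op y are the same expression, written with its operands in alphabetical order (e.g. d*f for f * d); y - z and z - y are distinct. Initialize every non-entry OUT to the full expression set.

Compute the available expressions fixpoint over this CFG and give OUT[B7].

Fixpoint table:
  B0:   IN={}   OUT={}
  B1:   IN={}   OUT={}
  B2:   IN={}   OUT={c*e}
  B3:   IN={c*e}   OUT={c*e}
  B4:   IN={c*e}   OUT={b*f, c*e}
  B5:   IN={b*f, c*e}   OUT={c*e}
  B6:   IN={}   OUT={}
  B7:   IN={}   OUT={e-d}
  B8:   IN={}   OUT={}

Merge at B7: IN[B7] = OUT[B6] = {}
Applying B7's transfer function to that IN value gives OUT[B7] (row B7 above).

Answer: {e-d}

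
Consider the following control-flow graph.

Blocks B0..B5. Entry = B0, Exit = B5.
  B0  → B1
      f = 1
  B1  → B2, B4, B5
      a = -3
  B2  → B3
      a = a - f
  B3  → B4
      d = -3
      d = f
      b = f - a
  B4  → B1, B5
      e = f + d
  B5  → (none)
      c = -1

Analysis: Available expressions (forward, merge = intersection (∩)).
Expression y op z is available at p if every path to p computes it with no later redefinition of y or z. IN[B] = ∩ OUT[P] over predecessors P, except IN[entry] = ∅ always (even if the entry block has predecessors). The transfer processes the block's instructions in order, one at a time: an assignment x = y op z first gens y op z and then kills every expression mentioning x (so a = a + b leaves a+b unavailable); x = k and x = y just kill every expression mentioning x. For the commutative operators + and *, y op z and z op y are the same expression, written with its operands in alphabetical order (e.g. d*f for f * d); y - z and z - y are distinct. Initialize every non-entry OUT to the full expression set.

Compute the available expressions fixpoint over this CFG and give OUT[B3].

Converged values:
  B0:  IN={}  OUT={}
  B1:  IN={}  OUT={}
  B2:  IN={}  OUT={}
  B3:  IN={}  OUT={f-a}
  B4:  IN={}  OUT={d+f}
  B5:  IN={}  OUT={}

Merge at B3: IN[B3] = OUT[B2] = {}
Applying B3's transfer function to that IN value gives OUT[B3] (row B3 above).

Answer: {f-a}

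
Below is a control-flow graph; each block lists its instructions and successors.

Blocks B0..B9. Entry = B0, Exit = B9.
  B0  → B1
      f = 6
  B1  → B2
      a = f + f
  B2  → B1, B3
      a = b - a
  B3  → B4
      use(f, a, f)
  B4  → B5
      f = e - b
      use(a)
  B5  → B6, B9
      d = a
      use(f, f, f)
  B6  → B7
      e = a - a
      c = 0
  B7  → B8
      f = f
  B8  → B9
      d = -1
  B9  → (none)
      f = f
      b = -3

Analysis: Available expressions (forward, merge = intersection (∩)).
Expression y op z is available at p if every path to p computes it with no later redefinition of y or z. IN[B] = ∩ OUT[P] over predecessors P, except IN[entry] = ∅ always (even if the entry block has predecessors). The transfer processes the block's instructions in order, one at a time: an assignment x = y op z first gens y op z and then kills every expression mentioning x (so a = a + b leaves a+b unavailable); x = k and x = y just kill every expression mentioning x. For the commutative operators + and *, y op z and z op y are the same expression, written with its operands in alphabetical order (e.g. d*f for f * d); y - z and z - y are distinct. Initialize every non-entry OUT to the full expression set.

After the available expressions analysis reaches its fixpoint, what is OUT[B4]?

Answer: {e-b}

Trace:
Fixpoint table:
  B0:  IN={}  OUT={}
  B1:  IN={}  OUT={f+f}
  B2:  IN={f+f}  OUT={f+f}
  B3:  IN={f+f}  OUT={f+f}
  B4:  IN={f+f}  OUT={e-b}
  B5:  IN={e-b}  OUT={e-b}
  B6:  IN={e-b}  OUT={a-a}
  B7:  IN={a-a}  OUT={a-a}
  B8:  IN={a-a}  OUT={a-a}
  B9:  IN={}  OUT={}

Merge at B4: IN[B4] = OUT[B3] = {f+f}
Applying B4's transfer function to that IN value gives OUT[B4] (row B4 above).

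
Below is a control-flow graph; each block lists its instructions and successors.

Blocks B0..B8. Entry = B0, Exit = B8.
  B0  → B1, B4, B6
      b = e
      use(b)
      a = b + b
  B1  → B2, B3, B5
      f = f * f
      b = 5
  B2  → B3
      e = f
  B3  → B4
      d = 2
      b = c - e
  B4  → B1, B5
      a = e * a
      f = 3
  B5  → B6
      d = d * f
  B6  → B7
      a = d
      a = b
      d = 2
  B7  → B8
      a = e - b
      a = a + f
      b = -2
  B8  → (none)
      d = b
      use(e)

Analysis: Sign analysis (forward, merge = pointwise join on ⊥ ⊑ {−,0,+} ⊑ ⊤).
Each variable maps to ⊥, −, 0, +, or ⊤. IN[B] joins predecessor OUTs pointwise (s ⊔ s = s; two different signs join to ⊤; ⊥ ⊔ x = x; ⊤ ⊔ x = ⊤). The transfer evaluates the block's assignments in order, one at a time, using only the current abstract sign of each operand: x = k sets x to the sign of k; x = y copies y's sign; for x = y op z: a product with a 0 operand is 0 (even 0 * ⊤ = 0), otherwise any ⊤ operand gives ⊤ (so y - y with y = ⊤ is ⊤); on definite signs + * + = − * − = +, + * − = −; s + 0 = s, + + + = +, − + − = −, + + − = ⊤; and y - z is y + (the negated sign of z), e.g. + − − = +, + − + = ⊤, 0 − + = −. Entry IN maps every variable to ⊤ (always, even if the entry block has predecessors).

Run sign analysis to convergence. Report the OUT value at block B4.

Per-block solution:
  B0:   IN=(all ⊤)   OUT=(all ⊤)
  B1:   IN=(all ⊤)   OUT={b:+; rest ⊤}
  B2:   IN={b:+; rest ⊤}   OUT={b:+; rest ⊤}
  B3:   IN={b:+; rest ⊤}   OUT={d:+; rest ⊤}
  B4:   IN=(all ⊤)   OUT={f:+; rest ⊤}
  B5:   IN=(all ⊤)   OUT=(all ⊤)
  B6:   IN=(all ⊤)   OUT={d:+; rest ⊤}
  B7:   IN={d:+; rest ⊤}   OUT={b:-, d:+; rest ⊤}
  B8:   IN={b:-, d:+; rest ⊤}   OUT={b:-, d:-; rest ⊤}

Merge at B4: IN[B4] = OUT[B0] ⊔ OUT[B3] = {a: ⊤, b: ⊤, c: ⊤, d: ⊤, e: ⊤, f: ⊤}
Applying B4's transfer function to that IN value gives OUT[B4] (row B4 above).

Answer: {a: ⊤, b: ⊤, c: ⊤, d: ⊤, e: ⊤, f: +}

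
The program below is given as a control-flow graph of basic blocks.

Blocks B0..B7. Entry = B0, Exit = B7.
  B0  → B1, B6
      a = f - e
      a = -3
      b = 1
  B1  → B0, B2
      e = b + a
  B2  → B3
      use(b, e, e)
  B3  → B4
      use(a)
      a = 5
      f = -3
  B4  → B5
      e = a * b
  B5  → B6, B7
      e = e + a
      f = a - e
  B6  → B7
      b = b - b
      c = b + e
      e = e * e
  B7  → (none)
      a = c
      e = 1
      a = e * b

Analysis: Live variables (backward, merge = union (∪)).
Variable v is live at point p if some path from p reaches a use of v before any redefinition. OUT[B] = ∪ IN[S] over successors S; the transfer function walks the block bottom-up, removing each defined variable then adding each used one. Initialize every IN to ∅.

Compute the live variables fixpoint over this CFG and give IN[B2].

Answer: {a, b, c, e}

Working:
Per-block solution:
  B0:  IN={c, e, f}  OUT={a, b, c, e, f}
  B1:  IN={a, b, c, f}  OUT={a, b, c, e, f}
  B2:  IN={a, b, c, e}  OUT={a, b, c}
  B3:  IN={a, b, c}  OUT={a, b, c}
  B4:  IN={a, b, c}  OUT={a, b, c, e}
  B5:  IN={a, b, c, e}  OUT={b, c, e}
  B6:  IN={b, e}  OUT={b, c}
  B7:  IN={b, c}  OUT={}

Merge at B2: OUT[B2] = IN[B3] = {a, b, c}
Applying B2's transfer function to that OUT value gives IN[B2] (row B2 above).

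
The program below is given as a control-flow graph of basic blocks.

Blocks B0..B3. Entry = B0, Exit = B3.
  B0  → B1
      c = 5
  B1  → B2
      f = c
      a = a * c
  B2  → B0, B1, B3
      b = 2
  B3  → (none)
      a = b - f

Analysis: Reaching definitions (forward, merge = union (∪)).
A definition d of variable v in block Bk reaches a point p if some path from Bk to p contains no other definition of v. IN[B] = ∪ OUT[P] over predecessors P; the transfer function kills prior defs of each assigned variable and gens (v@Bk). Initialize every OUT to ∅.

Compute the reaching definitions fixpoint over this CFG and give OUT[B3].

Answer: {a@B3, b@B2, c@B0, f@B1}

Trace:
Converged values:
  B0:  IN={a@B1, b@B2, c@B0, f@B1}  OUT={a@B1, b@B2, c@B0, f@B1}
  B1:  IN={a@B1, b@B2, c@B0, f@B1}  OUT={a@B1, b@B2, c@B0, f@B1}
  B2:  IN={a@B1, b@B2, c@B0, f@B1}  OUT={a@B1, b@B2, c@B0, f@B1}
  B3:  IN={a@B1, b@B2, c@B0, f@B1}  OUT={a@B3, b@B2, c@B0, f@B1}

Merge at B3: IN[B3] = OUT[B2] = {a@B1, b@B2, c@B0, f@B1}
Applying B3's transfer function to that IN value gives OUT[B3] (row B3 above).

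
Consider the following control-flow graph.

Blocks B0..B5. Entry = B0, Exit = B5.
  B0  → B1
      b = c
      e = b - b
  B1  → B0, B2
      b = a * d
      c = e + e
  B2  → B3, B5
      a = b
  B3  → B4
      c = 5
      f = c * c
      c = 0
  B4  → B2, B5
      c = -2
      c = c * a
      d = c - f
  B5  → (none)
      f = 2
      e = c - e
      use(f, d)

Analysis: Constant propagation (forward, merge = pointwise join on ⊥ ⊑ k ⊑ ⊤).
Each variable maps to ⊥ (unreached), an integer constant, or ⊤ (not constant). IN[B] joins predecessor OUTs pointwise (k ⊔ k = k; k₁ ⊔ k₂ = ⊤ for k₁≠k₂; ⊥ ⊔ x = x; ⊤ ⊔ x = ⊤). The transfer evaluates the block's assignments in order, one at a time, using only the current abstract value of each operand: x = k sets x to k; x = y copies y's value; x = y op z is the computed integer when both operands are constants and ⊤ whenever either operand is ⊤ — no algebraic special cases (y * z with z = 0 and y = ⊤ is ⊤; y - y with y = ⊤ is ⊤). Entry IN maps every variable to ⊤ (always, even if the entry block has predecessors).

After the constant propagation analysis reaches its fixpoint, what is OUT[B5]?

Answer: {a: ⊤, b: ⊤, c: ⊤, d: ⊤, e: ⊤, f: 2}

Trace:
Per-block solution:
  B0:   IN=(all ⊤)   OUT=(all ⊤)
  B1:   IN=(all ⊤)   OUT=(all ⊤)
  B2:   IN=(all ⊤)   OUT=(all ⊤)
  B3:   IN=(all ⊤)   OUT={c:0, f:25; rest ⊤}
  B4:   IN={c:0, f:25; rest ⊤}   OUT={f:25; rest ⊤}
  B5:   IN=(all ⊤)   OUT={f:2; rest ⊤}

Merge at B5: IN[B5] = OUT[B2] ⊔ OUT[B4] = {a: ⊤, b: ⊤, c: ⊤, d: ⊤, e: ⊤, f: ⊤}
Applying B5's transfer function to that IN value gives OUT[B5] (row B5 above).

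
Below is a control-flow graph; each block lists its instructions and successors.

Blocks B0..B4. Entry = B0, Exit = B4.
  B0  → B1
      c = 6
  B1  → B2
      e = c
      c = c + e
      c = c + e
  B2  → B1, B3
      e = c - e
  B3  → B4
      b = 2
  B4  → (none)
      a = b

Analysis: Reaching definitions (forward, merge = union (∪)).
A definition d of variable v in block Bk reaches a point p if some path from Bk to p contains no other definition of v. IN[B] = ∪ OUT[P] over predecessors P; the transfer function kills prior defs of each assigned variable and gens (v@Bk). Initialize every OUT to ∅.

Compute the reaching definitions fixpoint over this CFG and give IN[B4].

Converged values:
  B0:   IN={}   OUT={c@B0}
  B1:   IN={c@B0, c@B1, e@B2}   OUT={c@B1, e@B1}
  B2:   IN={c@B1, e@B1}   OUT={c@B1, e@B2}
  B3:   IN={c@B1, e@B2}   OUT={b@B3, c@B1, e@B2}
  B4:   IN={b@B3, c@B1, e@B2}   OUT={a@B4, b@B3, c@B1, e@B2}

Merge at B4: IN[B4] = OUT[B3] = {b@B3, c@B1, e@B2}

Answer: {b@B3, c@B1, e@B2}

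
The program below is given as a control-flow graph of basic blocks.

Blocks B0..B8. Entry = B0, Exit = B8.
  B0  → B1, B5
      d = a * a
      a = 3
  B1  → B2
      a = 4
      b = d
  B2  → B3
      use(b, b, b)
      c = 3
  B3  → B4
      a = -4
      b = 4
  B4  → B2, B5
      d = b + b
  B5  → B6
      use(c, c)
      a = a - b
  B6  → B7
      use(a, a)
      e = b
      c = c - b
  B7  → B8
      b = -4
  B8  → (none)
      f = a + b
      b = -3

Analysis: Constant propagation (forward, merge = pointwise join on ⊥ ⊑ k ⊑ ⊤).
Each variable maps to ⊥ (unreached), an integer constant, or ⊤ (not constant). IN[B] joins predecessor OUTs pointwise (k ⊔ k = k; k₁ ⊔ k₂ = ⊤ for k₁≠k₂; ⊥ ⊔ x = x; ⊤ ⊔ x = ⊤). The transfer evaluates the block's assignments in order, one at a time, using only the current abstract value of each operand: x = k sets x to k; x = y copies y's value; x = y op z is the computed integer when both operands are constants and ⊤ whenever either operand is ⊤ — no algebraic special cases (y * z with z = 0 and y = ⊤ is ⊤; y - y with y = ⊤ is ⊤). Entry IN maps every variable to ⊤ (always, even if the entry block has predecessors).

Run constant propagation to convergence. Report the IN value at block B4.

Fixpoint table:
  B0: | IN=(all ⊤) | OUT={a:3; rest ⊤}
  B1: | IN={a:3; rest ⊤} | OUT={a:4; rest ⊤}
  B2: | IN=(all ⊤) | OUT={c:3; rest ⊤}
  B3: | IN={c:3; rest ⊤} | OUT={a:-4, b:4, c:3; rest ⊤}
  B4: | IN={a:-4, b:4, c:3; rest ⊤} | OUT={a:-4, b:4, c:3, d:8; rest ⊤}
  B5: | IN=(all ⊤) | OUT=(all ⊤)
  B6: | IN=(all ⊤) | OUT=(all ⊤)
  B7: | IN=(all ⊤) | OUT={b:-4; rest ⊤}
  B8: | IN={b:-4; rest ⊤} | OUT={b:-3; rest ⊤}

Merge at B4: IN[B4] = OUT[B3] = {a: -4, b: 4, c: 3, d: ⊤, e: ⊤, f: ⊤}

Answer: {a: -4, b: 4, c: 3, d: ⊤, e: ⊤, f: ⊤}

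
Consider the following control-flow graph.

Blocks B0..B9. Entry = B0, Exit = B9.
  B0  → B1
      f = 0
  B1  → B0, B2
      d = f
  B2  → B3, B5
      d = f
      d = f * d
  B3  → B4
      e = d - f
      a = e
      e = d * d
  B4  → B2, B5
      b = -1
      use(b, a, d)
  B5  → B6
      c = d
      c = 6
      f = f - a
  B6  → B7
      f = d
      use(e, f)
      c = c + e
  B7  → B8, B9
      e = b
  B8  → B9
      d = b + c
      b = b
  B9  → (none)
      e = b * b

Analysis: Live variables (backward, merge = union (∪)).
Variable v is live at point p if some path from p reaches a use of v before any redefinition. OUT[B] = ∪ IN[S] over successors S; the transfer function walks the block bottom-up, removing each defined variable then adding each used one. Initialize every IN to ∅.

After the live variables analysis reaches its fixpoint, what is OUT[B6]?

Per-block solution:
  B0:   IN={a, b, e}   OUT={a, b, e, f}
  B1:   IN={a, b, e, f}   OUT={a, b, e, f}
  B2:   IN={a, b, e, f}   OUT={a, b, d, e, f}
  B3:   IN={d, f}   OUT={a, d, e, f}
  B4:   IN={a, d, e, f}   OUT={a, b, d, e, f}
  B5:   IN={a, b, d, e, f}   OUT={b, c, d, e}
  B6:   IN={b, c, d, e}   OUT={b, c}
  B7:   IN={b, c}   OUT={b, c}
  B8:   IN={b, c}   OUT={b}
  B9:   IN={b}   OUT={}

Merge at B6: OUT[B6] = IN[B7] = {b, c}

Answer: {b, c}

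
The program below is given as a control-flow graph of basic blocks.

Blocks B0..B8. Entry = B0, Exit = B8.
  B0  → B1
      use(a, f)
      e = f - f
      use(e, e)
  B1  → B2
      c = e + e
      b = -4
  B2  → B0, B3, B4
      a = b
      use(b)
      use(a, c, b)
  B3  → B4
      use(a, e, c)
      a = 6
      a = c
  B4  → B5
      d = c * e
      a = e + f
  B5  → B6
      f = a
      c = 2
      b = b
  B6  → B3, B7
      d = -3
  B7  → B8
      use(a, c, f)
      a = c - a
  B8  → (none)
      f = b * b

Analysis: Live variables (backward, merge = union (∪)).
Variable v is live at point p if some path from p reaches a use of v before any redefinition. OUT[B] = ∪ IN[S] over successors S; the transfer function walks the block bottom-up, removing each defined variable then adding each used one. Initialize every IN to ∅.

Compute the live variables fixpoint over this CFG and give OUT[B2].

Answer: {a, b, c, e, f}

Trace:
Fixpoint table:
  B0: | IN={a, f} | OUT={e, f}
  B1: | IN={e, f} | OUT={b, c, e, f}
  B2: | IN={b, c, e, f} | OUT={a, b, c, e, f}
  B3: | IN={a, b, c, e, f} | OUT={b, c, e, f}
  B4: | IN={b, c, e, f} | OUT={a, b, e}
  B5: | IN={a, b, e} | OUT={a, b, c, e, f}
  B6: | IN={a, b, c, e, f} | OUT={a, b, c, e, f}
  B7: | IN={a, b, c, f} | OUT={b}
  B8: | IN={b} | OUT={}

Merge at B2: OUT[B2] = IN[B0] ⊔ IN[B3] ⊔ IN[B4] = {a, b, c, e, f}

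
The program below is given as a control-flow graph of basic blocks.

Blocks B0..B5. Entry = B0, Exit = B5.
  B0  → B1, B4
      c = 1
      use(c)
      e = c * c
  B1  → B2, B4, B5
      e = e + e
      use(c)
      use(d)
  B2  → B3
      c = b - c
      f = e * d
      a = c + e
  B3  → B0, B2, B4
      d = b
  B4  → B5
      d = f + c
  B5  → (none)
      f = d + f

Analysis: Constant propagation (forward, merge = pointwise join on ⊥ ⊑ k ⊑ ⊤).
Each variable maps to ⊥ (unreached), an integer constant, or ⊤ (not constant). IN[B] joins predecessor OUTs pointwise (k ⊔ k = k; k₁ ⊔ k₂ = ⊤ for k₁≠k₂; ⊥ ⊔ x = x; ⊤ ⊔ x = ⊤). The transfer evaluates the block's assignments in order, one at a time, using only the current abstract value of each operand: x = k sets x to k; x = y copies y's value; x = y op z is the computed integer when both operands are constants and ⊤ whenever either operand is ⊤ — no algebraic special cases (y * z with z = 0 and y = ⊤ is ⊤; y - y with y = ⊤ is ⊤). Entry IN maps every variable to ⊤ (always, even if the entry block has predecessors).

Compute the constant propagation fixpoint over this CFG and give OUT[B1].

Answer: {a: ⊤, b: ⊤, c: 1, d: ⊤, e: 2, f: ⊤}

Working:
Fixpoint table:
  B0:  IN=(all ⊤)  OUT={c:1, e:1; rest ⊤}
  B1:  IN={c:1, e:1; rest ⊤}  OUT={c:1, e:2; rest ⊤}
  B2:  IN={e:2; rest ⊤}  OUT={e:2; rest ⊤}
  B3:  IN={e:2; rest ⊤}  OUT={e:2; rest ⊤}
  B4:  IN=(all ⊤)  OUT=(all ⊤)
  B5:  IN=(all ⊤)  OUT=(all ⊤)

Merge at B1: IN[B1] = OUT[B0] = {a: ⊤, b: ⊤, c: 1, d: ⊤, e: 1, f: ⊤}
Applying B1's transfer function to that IN value gives OUT[B1] (row B1 above).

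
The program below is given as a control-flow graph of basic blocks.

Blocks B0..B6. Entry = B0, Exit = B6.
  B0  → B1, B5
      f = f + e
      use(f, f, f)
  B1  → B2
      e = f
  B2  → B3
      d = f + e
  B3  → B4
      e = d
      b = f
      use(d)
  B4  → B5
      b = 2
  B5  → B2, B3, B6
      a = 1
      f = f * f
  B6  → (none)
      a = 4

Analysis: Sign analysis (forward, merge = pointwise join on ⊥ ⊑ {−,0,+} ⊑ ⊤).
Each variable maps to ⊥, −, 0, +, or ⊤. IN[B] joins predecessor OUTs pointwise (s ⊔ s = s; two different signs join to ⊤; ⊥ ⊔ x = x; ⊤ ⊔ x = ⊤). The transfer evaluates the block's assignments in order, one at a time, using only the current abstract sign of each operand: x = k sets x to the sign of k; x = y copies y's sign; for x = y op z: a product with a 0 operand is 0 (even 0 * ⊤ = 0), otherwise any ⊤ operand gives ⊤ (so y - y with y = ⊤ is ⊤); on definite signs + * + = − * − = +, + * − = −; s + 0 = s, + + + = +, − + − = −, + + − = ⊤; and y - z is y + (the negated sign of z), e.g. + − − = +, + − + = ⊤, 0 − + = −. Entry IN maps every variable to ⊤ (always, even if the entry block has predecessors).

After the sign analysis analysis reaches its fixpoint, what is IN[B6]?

Answer: {a: +, b: ⊤, c: ⊤, d: ⊤, e: ⊤, f: ⊤}

Working:
Fixpoint table:
  B0:  IN=(all ⊤)  OUT=(all ⊤)
  B1:  IN=(all ⊤)  OUT=(all ⊤)
  B2:  IN=(all ⊤)  OUT=(all ⊤)
  B3:  IN=(all ⊤)  OUT=(all ⊤)
  B4:  IN=(all ⊤)  OUT={b:+; rest ⊤}
  B5:  IN=(all ⊤)  OUT={a:+; rest ⊤}
  B6:  IN={a:+; rest ⊤}  OUT={a:+; rest ⊤}

Merge at B6: IN[B6] = OUT[B5] = {a: +, b: ⊤, c: ⊤, d: ⊤, e: ⊤, f: ⊤}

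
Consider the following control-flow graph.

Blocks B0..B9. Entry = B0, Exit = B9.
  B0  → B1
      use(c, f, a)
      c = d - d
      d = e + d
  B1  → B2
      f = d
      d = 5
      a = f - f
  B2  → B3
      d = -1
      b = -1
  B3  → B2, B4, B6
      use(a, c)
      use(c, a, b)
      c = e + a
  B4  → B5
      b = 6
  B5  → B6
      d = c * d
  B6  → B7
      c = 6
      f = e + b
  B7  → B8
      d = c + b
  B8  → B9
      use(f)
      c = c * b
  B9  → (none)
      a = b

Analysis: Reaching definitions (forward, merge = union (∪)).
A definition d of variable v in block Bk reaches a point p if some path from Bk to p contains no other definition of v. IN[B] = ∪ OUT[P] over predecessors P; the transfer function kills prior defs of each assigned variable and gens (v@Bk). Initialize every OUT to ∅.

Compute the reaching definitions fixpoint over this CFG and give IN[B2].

Answer: {a@B1, b@B2, c@B0, c@B3, d@B1, d@B2, f@B1}

Trace:
Converged values:
  B0: | IN={} | OUT={c@B0, d@B0}
  B1: | IN={c@B0, d@B0} | OUT={a@B1, c@B0, d@B1, f@B1}
  B2: | IN={a@B1, b@B2, c@B0, c@B3, d@B1, d@B2, f@B1} | OUT={a@B1, b@B2, c@B0, c@B3, d@B2, f@B1}
  B3: | IN={a@B1, b@B2, c@B0, c@B3, d@B2, f@B1} | OUT={a@B1, b@B2, c@B3, d@B2, f@B1}
  B4: | IN={a@B1, b@B2, c@B3, d@B2, f@B1} | OUT={a@B1, b@B4, c@B3, d@B2, f@B1}
  B5: | IN={a@B1, b@B4, c@B3, d@B2, f@B1} | OUT={a@B1, b@B4, c@B3, d@B5, f@B1}
  B6: | IN={a@B1, b@B2, b@B4, c@B3, d@B2, d@B5, f@B1} | OUT={a@B1, b@B2, b@B4, c@B6, d@B2, d@B5, f@B6}
  B7: | IN={a@B1, b@B2, b@B4, c@B6, d@B2, d@B5, f@B6} | OUT={a@B1, b@B2, b@B4, c@B6, d@B7, f@B6}
  B8: | IN={a@B1, b@B2, b@B4, c@B6, d@B7, f@B6} | OUT={a@B1, b@B2, b@B4, c@B8, d@B7, f@B6}
  B9: | IN={a@B1, b@B2, b@B4, c@B8, d@B7, f@B6} | OUT={a@B9, b@B2, b@B4, c@B8, d@B7, f@B6}

Merge at B2: IN[B2] = OUT[B1] ⊔ OUT[B3] = {a@B1, b@B2, c@B0, c@B3, d@B1, d@B2, f@B1}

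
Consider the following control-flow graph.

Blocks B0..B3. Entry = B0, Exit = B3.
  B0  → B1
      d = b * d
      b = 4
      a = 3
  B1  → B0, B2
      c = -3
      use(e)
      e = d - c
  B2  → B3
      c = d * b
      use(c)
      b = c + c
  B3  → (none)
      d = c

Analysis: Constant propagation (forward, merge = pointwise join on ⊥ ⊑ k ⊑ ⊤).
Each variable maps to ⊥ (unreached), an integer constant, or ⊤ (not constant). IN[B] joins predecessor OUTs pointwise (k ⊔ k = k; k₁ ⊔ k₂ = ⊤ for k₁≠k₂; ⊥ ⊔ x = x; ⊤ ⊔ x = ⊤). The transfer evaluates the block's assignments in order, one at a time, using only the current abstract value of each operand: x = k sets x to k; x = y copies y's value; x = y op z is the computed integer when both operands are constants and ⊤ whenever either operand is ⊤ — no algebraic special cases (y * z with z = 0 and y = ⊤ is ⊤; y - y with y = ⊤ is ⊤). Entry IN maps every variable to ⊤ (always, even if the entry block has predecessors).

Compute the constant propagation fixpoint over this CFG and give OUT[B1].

Converged values:
  B0: | IN=(all ⊤) | OUT={a:3, b:4; rest ⊤}
  B1: | IN={a:3, b:4; rest ⊤} | OUT={a:3, b:4, c:-3; rest ⊤}
  B2: | IN={a:3, b:4, c:-3; rest ⊤} | OUT={a:3; rest ⊤}
  B3: | IN={a:3; rest ⊤} | OUT={a:3; rest ⊤}

Merge at B1: IN[B1] = OUT[B0] = {a: 3, b: 4, c: ⊤, d: ⊤, e: ⊤, f: ⊤}
Applying B1's transfer function to that IN value gives OUT[B1] (row B1 above).

Answer: {a: 3, b: 4, c: -3, d: ⊤, e: ⊤, f: ⊤}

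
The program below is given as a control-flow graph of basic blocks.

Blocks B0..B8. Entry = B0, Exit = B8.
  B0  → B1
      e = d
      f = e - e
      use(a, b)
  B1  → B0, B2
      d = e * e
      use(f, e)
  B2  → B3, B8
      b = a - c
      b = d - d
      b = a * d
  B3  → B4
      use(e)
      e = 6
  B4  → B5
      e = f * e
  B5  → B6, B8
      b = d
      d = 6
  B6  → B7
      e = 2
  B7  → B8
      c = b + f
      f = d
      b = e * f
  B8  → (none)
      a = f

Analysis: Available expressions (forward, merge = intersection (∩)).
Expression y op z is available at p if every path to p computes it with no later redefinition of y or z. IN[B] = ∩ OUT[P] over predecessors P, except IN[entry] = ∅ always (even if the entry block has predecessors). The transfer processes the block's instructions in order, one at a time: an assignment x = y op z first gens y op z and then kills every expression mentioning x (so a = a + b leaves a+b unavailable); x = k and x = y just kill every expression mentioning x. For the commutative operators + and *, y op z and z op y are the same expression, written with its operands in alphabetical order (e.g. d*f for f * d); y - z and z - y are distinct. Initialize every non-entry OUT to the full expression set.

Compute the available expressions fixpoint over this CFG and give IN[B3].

Answer: {a*d, a-c, d-d, e*e, e-e}

Working:
Per-block solution:
  B0:   IN={}   OUT={e-e}
  B1:   IN={e-e}   OUT={e*e, e-e}
  B2:   IN={e*e, e-e}   OUT={a*d, a-c, d-d, e*e, e-e}
  B3:   IN={a*d, a-c, d-d, e*e, e-e}   OUT={a*d, a-c, d-d}
  B4:   IN={a*d, a-c, d-d}   OUT={a*d, a-c, d-d}
  B5:   IN={a*d, a-c, d-d}   OUT={a-c}
  B6:   IN={a-c}   OUT={a-c}
  B7:   IN={a-c}   OUT={e*f}
  B8:   IN={}   OUT={}

Merge at B3: IN[B3] = OUT[B2] = {a*d, a-c, d-d, e*e, e-e}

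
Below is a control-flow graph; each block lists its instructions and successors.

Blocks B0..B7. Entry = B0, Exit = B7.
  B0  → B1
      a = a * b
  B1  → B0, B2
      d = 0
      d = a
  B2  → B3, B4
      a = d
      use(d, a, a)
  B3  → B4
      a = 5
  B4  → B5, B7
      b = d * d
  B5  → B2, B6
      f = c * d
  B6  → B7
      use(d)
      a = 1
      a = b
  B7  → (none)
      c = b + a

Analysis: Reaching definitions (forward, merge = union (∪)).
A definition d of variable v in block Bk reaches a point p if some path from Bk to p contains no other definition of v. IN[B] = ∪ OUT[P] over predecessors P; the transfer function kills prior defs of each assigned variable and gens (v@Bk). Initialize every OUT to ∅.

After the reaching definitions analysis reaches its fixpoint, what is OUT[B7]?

Answer: {a@B2, a@B3, a@B6, b@B4, c@B7, d@B1, f@B5}

Derivation:
Converged values:
  B0:  IN={a@B0, d@B1}  OUT={a@B0, d@B1}
  B1:  IN={a@B0, d@B1}  OUT={a@B0, d@B1}
  B2:  IN={a@B0, a@B2, a@B3, b@B4, d@B1, f@B5}  OUT={a@B2, b@B4, d@B1, f@B5}
  B3:  IN={a@B2, b@B4, d@B1, f@B5}  OUT={a@B3, b@B4, d@B1, f@B5}
  B4:  IN={a@B2, a@B3, b@B4, d@B1, f@B5}  OUT={a@B2, a@B3, b@B4, d@B1, f@B5}
  B5:  IN={a@B2, a@B3, b@B4, d@B1, f@B5}  OUT={a@B2, a@B3, b@B4, d@B1, f@B5}
  B6:  IN={a@B2, a@B3, b@B4, d@B1, f@B5}  OUT={a@B6, b@B4, d@B1, f@B5}
  B7:  IN={a@B2, a@B3, a@B6, b@B4, d@B1, f@B5}  OUT={a@B2, a@B3, a@B6, b@B4, c@B7, d@B1, f@B5}

Merge at B7: IN[B7] = OUT[B4] ⊔ OUT[B6] = {a@B2, a@B3, a@B6, b@B4, d@B1, f@B5}
Applying B7's transfer function to that IN value gives OUT[B7] (row B7 above).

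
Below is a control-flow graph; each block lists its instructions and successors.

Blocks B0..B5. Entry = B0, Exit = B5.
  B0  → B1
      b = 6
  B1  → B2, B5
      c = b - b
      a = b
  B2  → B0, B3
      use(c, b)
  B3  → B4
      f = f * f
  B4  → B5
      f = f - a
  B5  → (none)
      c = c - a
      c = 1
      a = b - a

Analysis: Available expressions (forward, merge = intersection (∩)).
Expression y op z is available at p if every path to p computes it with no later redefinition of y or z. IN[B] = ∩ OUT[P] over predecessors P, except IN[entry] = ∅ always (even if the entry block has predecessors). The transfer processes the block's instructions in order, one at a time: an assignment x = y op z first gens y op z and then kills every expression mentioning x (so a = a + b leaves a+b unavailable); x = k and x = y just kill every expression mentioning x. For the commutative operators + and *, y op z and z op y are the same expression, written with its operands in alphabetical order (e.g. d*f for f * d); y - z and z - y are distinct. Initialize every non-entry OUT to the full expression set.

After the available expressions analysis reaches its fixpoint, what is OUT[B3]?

Converged values:
  B0:  IN={}  OUT={}
  B1:  IN={}  OUT={b-b}
  B2:  IN={b-b}  OUT={b-b}
  B3:  IN={b-b}  OUT={b-b}
  B4:  IN={b-b}  OUT={b-b}
  B5:  IN={b-b}  OUT={b-b}

Merge at B3: IN[B3] = OUT[B2] = {b-b}
Applying B3's transfer function to that IN value gives OUT[B3] (row B3 above).

Answer: {b-b}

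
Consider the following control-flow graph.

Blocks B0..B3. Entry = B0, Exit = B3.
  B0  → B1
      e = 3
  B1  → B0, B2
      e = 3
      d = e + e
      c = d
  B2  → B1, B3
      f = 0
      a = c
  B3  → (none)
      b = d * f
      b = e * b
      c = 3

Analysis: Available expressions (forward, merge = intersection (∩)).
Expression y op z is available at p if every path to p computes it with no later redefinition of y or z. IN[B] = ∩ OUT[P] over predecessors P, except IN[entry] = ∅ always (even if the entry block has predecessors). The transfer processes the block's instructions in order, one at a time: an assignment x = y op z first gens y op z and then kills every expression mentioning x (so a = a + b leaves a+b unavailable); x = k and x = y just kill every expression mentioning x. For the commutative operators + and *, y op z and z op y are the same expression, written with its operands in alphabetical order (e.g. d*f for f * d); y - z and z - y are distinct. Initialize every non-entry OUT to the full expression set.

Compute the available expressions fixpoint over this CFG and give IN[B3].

Answer: {e+e}

Derivation:
Per-block solution:
  B0: | IN={} | OUT={}
  B1: | IN={} | OUT={e+e}
  B2: | IN={e+e} | OUT={e+e}
  B3: | IN={e+e} | OUT={d*f, e+e}

Merge at B3: IN[B3] = OUT[B2] = {e+e}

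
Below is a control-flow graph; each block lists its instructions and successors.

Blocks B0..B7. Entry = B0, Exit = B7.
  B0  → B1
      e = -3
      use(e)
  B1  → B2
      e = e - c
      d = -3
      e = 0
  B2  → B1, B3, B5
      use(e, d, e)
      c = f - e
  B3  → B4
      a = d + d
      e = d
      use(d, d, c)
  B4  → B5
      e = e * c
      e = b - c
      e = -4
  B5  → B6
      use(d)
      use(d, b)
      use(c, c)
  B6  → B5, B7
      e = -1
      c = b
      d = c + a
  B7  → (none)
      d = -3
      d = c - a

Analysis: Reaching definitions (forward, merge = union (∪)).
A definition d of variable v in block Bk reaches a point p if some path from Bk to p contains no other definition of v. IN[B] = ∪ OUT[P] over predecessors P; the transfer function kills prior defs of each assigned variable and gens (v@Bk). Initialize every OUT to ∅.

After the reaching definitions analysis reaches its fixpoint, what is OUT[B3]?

Fixpoint table:
  B0:  IN={}  OUT={e@B0}
  B1:  IN={c@B2, d@B1, e@B0, e@B1}  OUT={c@B2, d@B1, e@B1}
  B2:  IN={c@B2, d@B1, e@B1}  OUT={c@B2, d@B1, e@B1}
  B3:  IN={c@B2, d@B1, e@B1}  OUT={a@B3, c@B2, d@B1, e@B3}
  B4:  IN={a@B3, c@B2, d@B1, e@B3}  OUT={a@B3, c@B2, d@B1, e@B4}
  B5:  IN={a@B3, c@B2, c@B6, d@B1, d@B6, e@B1, e@B4, e@B6}  OUT={a@B3, c@B2, c@B6, d@B1, d@B6, e@B1, e@B4, e@B6}
  B6:  IN={a@B3, c@B2, c@B6, d@B1, d@B6, e@B1, e@B4, e@B6}  OUT={a@B3, c@B6, d@B6, e@B6}
  B7:  IN={a@B3, c@B6, d@B6, e@B6}  OUT={a@B3, c@B6, d@B7, e@B6}

Merge at B3: IN[B3] = OUT[B2] = {c@B2, d@B1, e@B1}
Applying B3's transfer function to that IN value gives OUT[B3] (row B3 above).

Answer: {a@B3, c@B2, d@B1, e@B3}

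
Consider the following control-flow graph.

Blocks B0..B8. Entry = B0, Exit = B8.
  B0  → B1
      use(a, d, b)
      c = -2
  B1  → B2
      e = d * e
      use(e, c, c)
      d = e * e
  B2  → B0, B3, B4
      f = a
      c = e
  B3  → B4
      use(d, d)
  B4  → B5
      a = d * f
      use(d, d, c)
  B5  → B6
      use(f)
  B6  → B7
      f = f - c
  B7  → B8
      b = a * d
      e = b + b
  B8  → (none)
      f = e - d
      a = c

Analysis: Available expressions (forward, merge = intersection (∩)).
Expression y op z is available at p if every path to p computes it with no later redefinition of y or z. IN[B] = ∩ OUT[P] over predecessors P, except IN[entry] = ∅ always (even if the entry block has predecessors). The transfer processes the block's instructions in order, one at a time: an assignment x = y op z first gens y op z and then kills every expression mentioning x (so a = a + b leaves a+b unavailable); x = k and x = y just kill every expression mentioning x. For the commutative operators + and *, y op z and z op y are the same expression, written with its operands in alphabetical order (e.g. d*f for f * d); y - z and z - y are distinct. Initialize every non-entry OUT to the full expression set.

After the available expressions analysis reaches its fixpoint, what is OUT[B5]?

Converged values:
  B0:   IN={}   OUT={}
  B1:   IN={}   OUT={e*e}
  B2:   IN={e*e}   OUT={e*e}
  B3:   IN={e*e}   OUT={e*e}
  B4:   IN={e*e}   OUT={d*f, e*e}
  B5:   IN={d*f, e*e}   OUT={d*f, e*e}
  B6:   IN={d*f, e*e}   OUT={e*e}
  B7:   IN={e*e}   OUT={a*d, b+b}
  B8:   IN={a*d, b+b}   OUT={b+b, e-d}

Merge at B5: IN[B5] = OUT[B4] = {d*f, e*e}
Applying B5's transfer function to that IN value gives OUT[B5] (row B5 above).

Answer: {d*f, e*e}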